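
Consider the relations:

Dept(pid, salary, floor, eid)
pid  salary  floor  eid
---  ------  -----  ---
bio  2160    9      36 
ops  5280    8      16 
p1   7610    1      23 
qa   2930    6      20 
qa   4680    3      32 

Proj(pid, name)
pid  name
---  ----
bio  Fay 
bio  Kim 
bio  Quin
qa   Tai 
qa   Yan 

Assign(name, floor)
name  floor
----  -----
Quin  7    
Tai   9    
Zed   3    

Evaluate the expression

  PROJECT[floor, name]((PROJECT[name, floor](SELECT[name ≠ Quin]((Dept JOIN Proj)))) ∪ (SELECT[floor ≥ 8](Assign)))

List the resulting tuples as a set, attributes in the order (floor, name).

{(3, Tai), (3, Yan), (6, Tai), (6, Yan), (9, Fay), (9, Kim), (9, Tai)}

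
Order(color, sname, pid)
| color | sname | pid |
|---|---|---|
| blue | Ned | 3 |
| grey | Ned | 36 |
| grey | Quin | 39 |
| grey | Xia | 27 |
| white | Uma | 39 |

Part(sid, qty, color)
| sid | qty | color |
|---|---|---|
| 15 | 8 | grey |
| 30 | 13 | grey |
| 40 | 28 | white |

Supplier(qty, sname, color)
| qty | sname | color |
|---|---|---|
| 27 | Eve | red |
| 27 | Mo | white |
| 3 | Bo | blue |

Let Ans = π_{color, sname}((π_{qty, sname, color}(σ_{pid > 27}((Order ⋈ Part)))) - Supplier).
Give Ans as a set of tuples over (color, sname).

{(grey, Ned), (grey, Quin), (white, Uma)}

Natural join on color: {(grey, Ned, 36, 15, 8), (grey, Ned, 36, 30, 13), (grey, Quin, 39, 15, 8), (grey, Quin, 39, 30, 13), (grey, Xia, 27, 15, 8), (grey, Xia, 27, 30, 13), (white, Uma, 39, 40, 28)}
σ[pid > 27]: keep tuples satisfying pid > 27 → {(grey, Ned, 36, 15, 8), (grey, Ned, 36, 30, 13), (grey, Quin, 39, 15, 8), (grey, Quin, 39, 30, 13), (white, Uma, 39, 40, 28)}
π[qty, sname, color]: project onto (qty, sname, color) → {(13, Ned, grey), (13, Quin, grey), (28, Uma, white), (8, Ned, grey), (8, Quin, grey)}
Set difference of the two operands is {(13, Ned, grey), (13, Quin, grey), (28, Uma, white), (8, Ned, grey), (8, Quin, grey)}.
π[color, sname]: project onto (color, sname) (2 duplicate(s) eliminated) → {(grey, Ned), (grey, Quin), (white, Uma)}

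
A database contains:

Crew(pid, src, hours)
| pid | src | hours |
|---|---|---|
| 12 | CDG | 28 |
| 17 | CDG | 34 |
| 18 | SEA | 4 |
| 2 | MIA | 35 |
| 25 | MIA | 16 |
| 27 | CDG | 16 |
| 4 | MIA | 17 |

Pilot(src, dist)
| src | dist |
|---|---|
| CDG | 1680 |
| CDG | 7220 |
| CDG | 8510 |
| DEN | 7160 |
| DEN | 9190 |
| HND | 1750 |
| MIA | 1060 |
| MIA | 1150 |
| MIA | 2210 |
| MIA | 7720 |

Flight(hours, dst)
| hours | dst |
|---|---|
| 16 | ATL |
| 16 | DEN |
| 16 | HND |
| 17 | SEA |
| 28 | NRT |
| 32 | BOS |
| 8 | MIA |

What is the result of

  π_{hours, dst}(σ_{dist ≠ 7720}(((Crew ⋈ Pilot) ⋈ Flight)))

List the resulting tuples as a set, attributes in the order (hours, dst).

{(16, ATL), (16, DEN), (16, HND), (17, SEA), (28, NRT)}

Crew ⋈ Pilot (natural join on src): {(12, CDG, 28, 1680), (12, CDG, 28, 7220), (12, CDG, 28, 8510), (17, CDG, 34, 1680), (17, CDG, 34, 7220), (17, CDG, 34, 8510), (2, MIA, 35, 1060), (2, MIA, 35, 1150), (2, MIA, 35, 2210), (2, MIA, 35, 7720), (25, MIA, 16, 1060), (25, MIA, 16, 1150), (25, MIA, 16, 2210), (25, MIA, 16, 7720), (27, CDG, 16, 1680), (27, CDG, 16, 7220), (27, CDG, 16, 8510), (4, MIA, 17, 1060), (4, MIA, 17, 1150), (4, MIA, 17, 2210), (4, MIA, 17, 7720)}
(Crew ⋈ Pilot) ⋈ Flight (natural join on hours): {(12, CDG, 28, 1680, NRT), (12, CDG, 28, 7220, NRT), (12, CDG, 28, 8510, NRT), (25, MIA, 16, 1060, ATL), (25, MIA, 16, 1060, DEN), (25, MIA, 16, 1060, HND), (25, MIA, 16, 1150, ATL), (25, MIA, 16, 1150, DEN), (25, MIA, 16, 1150, HND), (25, MIA, 16, 2210, ATL), (25, MIA, 16, 2210, DEN), (25, MIA, 16, 2210, HND), (25, MIA, 16, 7720, ATL), (25, MIA, 16, 7720, DEN), (25, MIA, 16, 7720, HND), (27, CDG, 16, 1680, ATL), (27, CDG, 16, 1680, DEN), (27, CDG, 16, 1680, HND), (27, CDG, 16, 7220, ATL), (27, CDG, 16, 7220, DEN), (27, CDG, 16, 7220, HND), (27, CDG, 16, 8510, ATL), (27, CDG, 16, 8510, DEN), (27, CDG, 16, 8510, HND), (4, MIA, 17, 1060, SEA), (4, MIA, 17, 1150, SEA), (4, MIA, 17, 2210, SEA), (4, MIA, 17, 7720, SEA)}
Filtering on dist ≠ 7720 leaves {(12, CDG, 28, 1680, NRT), (12, CDG, 28, 7220, NRT), (12, CDG, 28, 8510, NRT), (25, MIA, 16, 1060, ATL), (25, MIA, 16, 1060, DEN), (25, MIA, 16, 1060, HND), (25, MIA, 16, 1150, ATL), (25, MIA, 16, 1150, DEN), (25, MIA, 16, 1150, HND), (25, MIA, 16, 2210, ATL), (25, MIA, 16, 2210, DEN), (25, MIA, 16, 2210, HND), (27, CDG, 16, 1680, ATL), (27, CDG, 16, 1680, DEN), (27, CDG, 16, 1680, HND), (27, CDG, 16, 7220, ATL), (27, CDG, 16, 7220, DEN), (27, CDG, 16, 7220, HND), (27, CDG, 16, 8510, ATL), (27, CDG, 16, 8510, DEN), (27, CDG, 16, 8510, HND), (4, MIA, 17, 1060, SEA), (4, MIA, 17, 1150, SEA), (4, MIA, 17, 2210, SEA)}.
π[hours, dst]: project onto (hours, dst) (19 duplicate(s) eliminated) → {(16, ATL), (16, DEN), (16, HND), (17, SEA), (28, NRT)}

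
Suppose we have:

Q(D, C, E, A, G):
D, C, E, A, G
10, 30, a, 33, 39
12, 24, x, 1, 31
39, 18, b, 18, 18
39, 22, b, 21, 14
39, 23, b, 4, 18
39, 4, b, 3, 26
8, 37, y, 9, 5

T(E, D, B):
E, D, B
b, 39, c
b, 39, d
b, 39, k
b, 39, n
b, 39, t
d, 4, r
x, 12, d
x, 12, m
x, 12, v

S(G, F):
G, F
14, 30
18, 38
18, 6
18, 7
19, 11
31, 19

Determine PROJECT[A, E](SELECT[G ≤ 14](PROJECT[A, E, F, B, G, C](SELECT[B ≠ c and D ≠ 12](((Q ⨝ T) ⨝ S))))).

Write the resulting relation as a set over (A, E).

Q ⋈ T (natural join on D, E): {(12, 24, x, 1, 31, d), (12, 24, x, 1, 31, m), (12, 24, x, 1, 31, v), (39, 18, b, 18, 18, c), (39, 18, b, 18, 18, d), (39, 18, b, 18, 18, k), (39, 18, b, 18, 18, n), (39, 18, b, 18, 18, t), (39, 22, b, 21, 14, c), (39, 22, b, 21, 14, d), (39, 22, b, 21, 14, k), (39, 22, b, 21, 14, n), (39, 22, b, 21, 14, t), (39, 23, b, 4, 18, c), (39, 23, b, 4, 18, d), (39, 23, b, 4, 18, k), (39, 23, b, 4, 18, n), (39, 23, b, 4, 18, t), (39, 4, b, 3, 26, c), (39, 4, b, 3, 26, d), (39, 4, b, 3, 26, k), (39, 4, b, 3, 26, n), (39, 4, b, 3, 26, t)}
(Q ⨝ T) ⋈ S (natural join on G): {(12, 24, x, 1, 31, d, 19), (12, 24, x, 1, 31, m, 19), (12, 24, x, 1, 31, v, 19), (39, 18, b, 18, 18, c, 38), (39, 18, b, 18, 18, c, 6), (39, 18, b, 18, 18, c, 7), (39, 18, b, 18, 18, d, 38), (39, 18, b, 18, 18, d, 6), (39, 18, b, 18, 18, d, 7), (39, 18, b, 18, 18, k, 38), (39, 18, b, 18, 18, k, 6), (39, 18, b, 18, 18, k, 7), (39, 18, b, 18, 18, n, 38), (39, 18, b, 18, 18, n, 6), (39, 18, b, 18, 18, n, 7), (39, 18, b, 18, 18, t, 38), (39, 18, b, 18, 18, t, 6), (39, 18, b, 18, 18, t, 7), (39, 22, b, 21, 14, c, 30), (39, 22, b, 21, 14, d, 30), (39, 22, b, 21, 14, k, 30), (39, 22, b, 21, 14, n, 30), (39, 22, b, 21, 14, t, 30), (39, 23, b, 4, 18, c, 38), (39, 23, b, 4, 18, c, 6), (39, 23, b, 4, 18, c, 7), (39, 23, b, 4, 18, d, 38), (39, 23, b, 4, 18, d, 6), (39, 23, b, 4, 18, d, 7), (39, 23, b, 4, 18, k, 38), (39, 23, b, 4, 18, k, 6), (39, 23, b, 4, 18, k, 7), (39, 23, b, 4, 18, n, 38), (39, 23, b, 4, 18, n, 6), (39, 23, b, 4, 18, n, 7), (39, 23, b, 4, 18, t, 38), (39, 23, b, 4, 18, t, 6), (39, 23, b, 4, 18, t, 7)}
Apply σ_{B ≠ c and D ≠ 12}; surviving tuples: {(39, 18, b, 18, 18, d, 38), (39, 18, b, 18, 18, d, 6), (39, 18, b, 18, 18, d, 7), (39, 18, b, 18, 18, k, 38), (39, 18, b, 18, 18, k, 6), (39, 18, b, 18, 18, k, 7), (39, 18, b, 18, 18, n, 38), (39, 18, b, 18, 18, n, 6), (39, 18, b, 18, 18, n, 7), (39, 18, b, 18, 18, t, 38), (39, 18, b, 18, 18, t, 6), (39, 18, b, 18, 18, t, 7), (39, 22, b, 21, 14, d, 30), (39, 22, b, 21, 14, k, 30), (39, 22, b, 21, 14, n, 30), (39, 22, b, 21, 14, t, 30), (39, 23, b, 4, 18, d, 38), (39, 23, b, 4, 18, d, 6), (39, 23, b, 4, 18, d, 7), (39, 23, b, 4, 18, k, 38), (39, 23, b, 4, 18, k, 6), (39, 23, b, 4, 18, k, 7), (39, 23, b, 4, 18, n, 38), (39, 23, b, 4, 18, n, 6), (39, 23, b, 4, 18, n, 7), (39, 23, b, 4, 18, t, 38), (39, 23, b, 4, 18, t, 6), (39, 23, b, 4, 18, t, 7)}
π_{A, E, F, B, G, C} gives {(18, b, 38, d, 18, 18), (18, b, 38, k, 18, 18), (18, b, 38, n, 18, 18), (18, b, 38, t, 18, 18), (18, b, 6, d, 18, 18), (18, b, 6, k, 18, 18), (18, b, 6, n, 18, 18), (18, b, 6, t, 18, 18), (18, b, 7, d, 18, 18), (18, b, 7, k, 18, 18), (18, b, 7, n, 18, 18), (18, b, 7, t, 18, 18), (21, b, 30, d, 14, 22), (21, b, 30, k, 14, 22), (21, b, 30, n, 14, 22), (21, b, 30, t, 14, 22), (4, b, 38, d, 18, 23), (4, b, 38, k, 18, 23), (4, b, 38, n, 18, 23), (4, b, 38, t, 18, 23), (4, b, 6, d, 18, 23), (4, b, 6, k, 18, 23), (4, b, 6, n, 18, 23), (4, b, 6, t, 18, 23), (4, b, 7, d, 18, 23), (4, b, 7, k, 18, 23), (4, b, 7, n, 18, 23), (4, b, 7, t, 18, 23)}.
Apply σ_{G ≤ 14}; surviving tuples: {(21, b, 30, d, 14, 22), (21, b, 30, k, 14, 22), (21, b, 30, n, 14, 22), (21, b, 30, t, 14, 22)}
π_{A, E} gives {(21, b)} (3 duplicate(s) eliminated).

{(21, b)}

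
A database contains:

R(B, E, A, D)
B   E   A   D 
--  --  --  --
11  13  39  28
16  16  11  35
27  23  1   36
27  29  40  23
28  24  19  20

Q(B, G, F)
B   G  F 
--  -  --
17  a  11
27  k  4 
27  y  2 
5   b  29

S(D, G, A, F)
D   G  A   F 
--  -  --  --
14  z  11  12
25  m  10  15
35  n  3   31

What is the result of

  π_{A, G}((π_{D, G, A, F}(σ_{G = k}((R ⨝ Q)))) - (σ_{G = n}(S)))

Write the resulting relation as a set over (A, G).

Joining R and Q on B yields {(27, 23, 1, 36, k, 4), (27, 23, 1, 36, y, 2), (27, 29, 40, 23, k, 4), (27, 29, 40, 23, y, 2)}.
Selection G = k: {(27, 23, 1, 36, k, 4), (27, 29, 40, 23, k, 4)}
π[D, G, A, F]: project onto (D, G, A, F) → {(23, k, 40, 4), (36, k, 1, 4)}
Selection G = n: {(35, n, 3, 31)}
Taking the difference: {(23, k, 40, 4), (36, k, 1, 4)}
π[A, G]: project onto (A, G) → {(1, k), (40, k)}

{(1, k), (40, k)}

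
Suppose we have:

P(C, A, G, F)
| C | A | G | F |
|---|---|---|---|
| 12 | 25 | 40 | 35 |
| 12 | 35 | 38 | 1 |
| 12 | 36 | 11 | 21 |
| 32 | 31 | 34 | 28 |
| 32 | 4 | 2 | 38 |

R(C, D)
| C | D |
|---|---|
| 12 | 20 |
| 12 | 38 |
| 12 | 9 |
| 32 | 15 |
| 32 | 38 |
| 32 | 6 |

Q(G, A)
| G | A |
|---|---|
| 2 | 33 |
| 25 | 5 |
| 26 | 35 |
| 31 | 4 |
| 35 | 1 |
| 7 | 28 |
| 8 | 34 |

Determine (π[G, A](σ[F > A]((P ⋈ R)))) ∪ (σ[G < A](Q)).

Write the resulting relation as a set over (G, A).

{(2, 33), (2, 4), (26, 35), (40, 25), (7, 28), (8, 34)}

Natural join on C: {(12, 25, 40, 35, 20), (12, 25, 40, 35, 38), (12, 25, 40, 35, 9), (12, 35, 38, 1, 20), (12, 35, 38, 1, 38), (12, 35, 38, 1, 9), (12, 36, 11, 21, 20), (12, 36, 11, 21, 38), (12, 36, 11, 21, 9), (32, 31, 34, 28, 15), (32, 31, 34, 28, 38), (32, 31, 34, 28, 6), (32, 4, 2, 38, 15), (32, 4, 2, 38, 38), (32, 4, 2, 38, 6)}
Apply σ_{F > A}; surviving tuples: {(12, 25, 40, 35, 20), (12, 25, 40, 35, 38), (12, 25, 40, 35, 9), (32, 4, 2, 38, 15), (32, 4, 2, 38, 38), (32, 4, 2, 38, 6)}
Projecting to G, A (4 duplicate(s) eliminated): {(2, 4), (40, 25)}
Apply σ_{G < A}; surviving tuples: {(2, 33), (26, 35), (7, 28), (8, 34)}
Set union of the two operands is {(2, 33), (2, 4), (26, 35), (40, 25), (7, 28), (8, 34)}.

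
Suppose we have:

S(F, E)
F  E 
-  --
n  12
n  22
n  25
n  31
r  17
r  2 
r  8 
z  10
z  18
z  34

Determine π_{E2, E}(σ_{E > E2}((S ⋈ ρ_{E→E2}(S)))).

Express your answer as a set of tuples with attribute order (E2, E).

{(10, 18), (10, 34), (12, 22), (12, 25), (12, 31), (18, 34), (2, 17), (2, 8), (22, 25), (22, 31), (25, 31), (8, 17)}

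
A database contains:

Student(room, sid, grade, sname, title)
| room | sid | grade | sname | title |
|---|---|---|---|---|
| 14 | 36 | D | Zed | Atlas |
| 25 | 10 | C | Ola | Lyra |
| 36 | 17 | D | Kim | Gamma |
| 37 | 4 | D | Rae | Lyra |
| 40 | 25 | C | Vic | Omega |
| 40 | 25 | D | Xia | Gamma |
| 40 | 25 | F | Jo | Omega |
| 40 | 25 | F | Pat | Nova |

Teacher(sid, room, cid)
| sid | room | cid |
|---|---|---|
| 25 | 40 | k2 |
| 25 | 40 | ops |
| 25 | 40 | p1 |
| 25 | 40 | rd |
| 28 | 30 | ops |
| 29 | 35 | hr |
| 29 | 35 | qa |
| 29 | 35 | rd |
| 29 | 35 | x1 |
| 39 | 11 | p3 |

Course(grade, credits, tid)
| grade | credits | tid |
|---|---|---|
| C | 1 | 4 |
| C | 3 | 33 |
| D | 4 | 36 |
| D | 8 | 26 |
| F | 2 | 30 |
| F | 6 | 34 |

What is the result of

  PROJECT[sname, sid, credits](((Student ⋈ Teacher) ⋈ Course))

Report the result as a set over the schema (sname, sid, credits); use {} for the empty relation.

{(Jo, 25, 2), (Jo, 25, 6), (Pat, 25, 2), (Pat, 25, 6), (Vic, 25, 1), (Vic, 25, 3), (Xia, 25, 4), (Xia, 25, 8)}

Joining Student and Teacher on room, sid yields {(40, 25, C, Vic, Omega, k2), (40, 25, C, Vic, Omega, ops), (40, 25, C, Vic, Omega, p1), (40, 25, C, Vic, Omega, rd), (40, 25, D, Xia, Gamma, k2), (40, 25, D, Xia, Gamma, ops), (40, 25, D, Xia, Gamma, p1), (40, 25, D, Xia, Gamma, rd), (40, 25, F, Jo, Omega, k2), (40, 25, F, Jo, Omega, ops), (40, 25, F, Jo, Omega, p1), (40, 25, F, Jo, Omega, rd), (40, 25, F, Pat, Nova, k2), (40, 25, F, Pat, Nova, ops), (40, 25, F, Pat, Nova, p1), (40, 25, F, Pat, Nova, rd)}.
Joining (Student ⋈ Teacher) and Course on grade yields {(40, 25, C, Vic, Omega, k2, 1, 4), (40, 25, C, Vic, Omega, k2, 3, 33), (40, 25, C, Vic, Omega, ops, 1, 4), (40, 25, C, Vic, Omega, ops, 3, 33), (40, 25, C, Vic, Omega, p1, 1, 4), (40, 25, C, Vic, Omega, p1, 3, 33), (40, 25, C, Vic, Omega, rd, 1, 4), (40, 25, C, Vic, Omega, rd, 3, 33), (40, 25, D, Xia, Gamma, k2, 4, 36), (40, 25, D, Xia, Gamma, k2, 8, 26), (40, 25, D, Xia, Gamma, ops, 4, 36), (40, 25, D, Xia, Gamma, ops, 8, 26), (40, 25, D, Xia, Gamma, p1, 4, 36), (40, 25, D, Xia, Gamma, p1, 8, 26), (40, 25, D, Xia, Gamma, rd, 4, 36), (40, 25, D, Xia, Gamma, rd, 8, 26), (40, 25, F, Jo, Omega, k2, 2, 30), (40, 25, F, Jo, Omega, k2, 6, 34), (40, 25, F, Jo, Omega, ops, 2, 30), (40, 25, F, Jo, Omega, ops, 6, 34), (40, 25, F, Jo, Omega, p1, 2, 30), (40, 25, F, Jo, Omega, p1, 6, 34), (40, 25, F, Jo, Omega, rd, 2, 30), (40, 25, F, Jo, Omega, rd, 6, 34), (40, 25, F, Pat, Nova, k2, 2, 30), (40, 25, F, Pat, Nova, k2, 6, 34), (40, 25, F, Pat, Nova, ops, 2, 30), (40, 25, F, Pat, Nova, ops, 6, 34), (40, 25, F, Pat, Nova, p1, 2, 30), (40, 25, F, Pat, Nova, p1, 6, 34), (40, 25, F, Pat, Nova, rd, 2, 30), (40, 25, F, Pat, Nova, rd, 6, 34)}.
π[sname, sid, credits]: project onto (sname, sid, credits) (24 duplicate(s) eliminated) → {(Jo, 25, 2), (Jo, 25, 6), (Pat, 25, 2), (Pat, 25, 6), (Vic, 25, 1), (Vic, 25, 3), (Xia, 25, 4), (Xia, 25, 8)}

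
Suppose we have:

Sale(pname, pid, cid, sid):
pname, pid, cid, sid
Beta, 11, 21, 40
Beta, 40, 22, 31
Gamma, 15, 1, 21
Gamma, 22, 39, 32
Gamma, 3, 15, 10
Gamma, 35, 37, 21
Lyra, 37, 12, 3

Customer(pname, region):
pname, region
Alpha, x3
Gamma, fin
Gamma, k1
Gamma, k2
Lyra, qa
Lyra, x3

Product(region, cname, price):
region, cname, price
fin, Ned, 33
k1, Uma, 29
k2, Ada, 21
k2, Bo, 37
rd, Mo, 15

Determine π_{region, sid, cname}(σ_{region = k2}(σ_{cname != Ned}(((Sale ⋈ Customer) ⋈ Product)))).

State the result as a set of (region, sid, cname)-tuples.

{(k2, 10, Ada), (k2, 10, Bo), (k2, 21, Ada), (k2, 21, Bo), (k2, 32, Ada), (k2, 32, Bo)}

Sale ⋈ Customer (natural join on pname): {(Gamma, 15, 1, 21, fin), (Gamma, 15, 1, 21, k1), (Gamma, 15, 1, 21, k2), (Gamma, 22, 39, 32, fin), (Gamma, 22, 39, 32, k1), (Gamma, 22, 39, 32, k2), (Gamma, 3, 15, 10, fin), (Gamma, 3, 15, 10, k1), (Gamma, 3, 15, 10, k2), (Gamma, 35, 37, 21, fin), (Gamma, 35, 37, 21, k1), (Gamma, 35, 37, 21, k2), (Lyra, 37, 12, 3, qa), (Lyra, 37, 12, 3, x3)}
(Sale ⋈ Customer) ⋈ Product (natural join on region): {(Gamma, 15, 1, 21, fin, Ned, 33), (Gamma, 15, 1, 21, k1, Uma, 29), (Gamma, 15, 1, 21, k2, Ada, 21), (Gamma, 15, 1, 21, k2, Bo, 37), (Gamma, 22, 39, 32, fin, Ned, 33), (Gamma, 22, 39, 32, k1, Uma, 29), (Gamma, 22, 39, 32, k2, Ada, 21), (Gamma, 22, 39, 32, k2, Bo, 37), (Gamma, 3, 15, 10, fin, Ned, 33), (Gamma, 3, 15, 10, k1, Uma, 29), (Gamma, 3, 15, 10, k2, Ada, 21), (Gamma, 3, 15, 10, k2, Bo, 37), (Gamma, 35, 37, 21, fin, Ned, 33), (Gamma, 35, 37, 21, k1, Uma, 29), (Gamma, 35, 37, 21, k2, Ada, 21), (Gamma, 35, 37, 21, k2, Bo, 37)}
Apply σ_{cname != Ned}; surviving tuples: {(Gamma, 15, 1, 21, k1, Uma, 29), (Gamma, 15, 1, 21, k2, Ada, 21), (Gamma, 15, 1, 21, k2, Bo, 37), (Gamma, 22, 39, 32, k1, Uma, 29), (Gamma, 22, 39, 32, k2, Ada, 21), (Gamma, 22, 39, 32, k2, Bo, 37), (Gamma, 3, 15, 10, k1, Uma, 29), (Gamma, 3, 15, 10, k2, Ada, 21), (Gamma, 3, 15, 10, k2, Bo, 37), (Gamma, 35, 37, 21, k1, Uma, 29), (Gamma, 35, 37, 21, k2, Ada, 21), (Gamma, 35, 37, 21, k2, Bo, 37)}
Apply σ_{region = k2}; surviving tuples: {(Gamma, 15, 1, 21, k2, Ada, 21), (Gamma, 15, 1, 21, k2, Bo, 37), (Gamma, 22, 39, 32, k2, Ada, 21), (Gamma, 22, 39, 32, k2, Bo, 37), (Gamma, 3, 15, 10, k2, Ada, 21), (Gamma, 3, 15, 10, k2, Bo, 37), (Gamma, 35, 37, 21, k2, Ada, 21), (Gamma, 35, 37, 21, k2, Bo, 37)}
π_{region, sid, cname} gives {(k2, 10, Ada), (k2, 10, Bo), (k2, 21, Ada), (k2, 21, Bo), (k2, 32, Ada), (k2, 32, Bo)} (2 duplicate(s) eliminated).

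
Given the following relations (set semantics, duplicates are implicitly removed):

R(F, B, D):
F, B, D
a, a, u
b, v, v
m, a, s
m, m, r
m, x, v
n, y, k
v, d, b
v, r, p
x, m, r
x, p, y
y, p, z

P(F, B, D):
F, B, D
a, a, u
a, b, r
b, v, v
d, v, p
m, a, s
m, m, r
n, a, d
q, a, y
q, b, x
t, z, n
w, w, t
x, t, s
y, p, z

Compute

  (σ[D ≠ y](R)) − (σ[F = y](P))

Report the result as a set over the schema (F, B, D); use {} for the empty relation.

σ[D ≠ y]: keep tuples satisfying D ≠ y → {(a, a, u), (b, v, v), (m, a, s), (m, m, r), (m, x, v), (n, y, k), (v, d, b), (v, r, p), (x, m, r), (y, p, z)}
σ[F = y]: keep tuples satisfying F = y → {(y, p, z)}
Difference: {(a, a, u), (b, v, v), (m, a, s), (m, m, r), (m, x, v), (n, y, k), (v, d, b), (v, r, p), (x, m, r), (y, p, z)} with {(y, p, z)} → {(a, a, u), (b, v, v), (m, a, s), (m, m, r), (m, x, v), (n, y, k), (v, d, b), (v, r, p), (x, m, r)}

{(a, a, u), (b, v, v), (m, a, s), (m, m, r), (m, x, v), (n, y, k), (v, d, b), (v, r, p), (x, m, r)}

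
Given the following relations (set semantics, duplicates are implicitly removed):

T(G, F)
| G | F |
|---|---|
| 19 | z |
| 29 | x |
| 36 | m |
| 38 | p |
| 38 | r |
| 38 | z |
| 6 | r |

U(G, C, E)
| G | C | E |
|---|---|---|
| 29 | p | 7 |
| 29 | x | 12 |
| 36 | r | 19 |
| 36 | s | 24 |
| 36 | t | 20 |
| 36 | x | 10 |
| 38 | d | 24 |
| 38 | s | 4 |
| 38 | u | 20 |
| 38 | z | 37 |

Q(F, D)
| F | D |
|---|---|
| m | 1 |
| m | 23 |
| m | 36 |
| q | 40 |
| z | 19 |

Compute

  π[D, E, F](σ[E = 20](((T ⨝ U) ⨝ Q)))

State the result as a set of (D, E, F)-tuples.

Natural join on G: {(29, x, p, 7), (29, x, x, 12), (36, m, r, 19), (36, m, s, 24), (36, m, t, 20), (36, m, x, 10), (38, p, d, 24), (38, p, s, 4), (38, p, u, 20), (38, p, z, 37), (38, r, d, 24), (38, r, s, 4), (38, r, u, 20), (38, r, z, 37), (38, z, d, 24), (38, z, s, 4), (38, z, u, 20), (38, z, z, 37)}
Natural join on F: {(36, m, r, 19, 1), (36, m, r, 19, 23), (36, m, r, 19, 36), (36, m, s, 24, 1), (36, m, s, 24, 23), (36, m, s, 24, 36), (36, m, t, 20, 1), (36, m, t, 20, 23), (36, m, t, 20, 36), (36, m, x, 10, 1), (36, m, x, 10, 23), (36, m, x, 10, 36), (38, z, d, 24, 19), (38, z, s, 4, 19), (38, z, u, 20, 19), (38, z, z, 37, 19)}
σ[E = 20]: keep tuples satisfying E = 20 → {(36, m, t, 20, 1), (36, m, t, 20, 23), (36, m, t, 20, 36), (38, z, u, 20, 19)}
Keep only column(s) D, E, F: {(1, 20, m), (19, 20, z), (23, 20, m), (36, 20, m)}

{(1, 20, m), (19, 20, z), (23, 20, m), (36, 20, m)}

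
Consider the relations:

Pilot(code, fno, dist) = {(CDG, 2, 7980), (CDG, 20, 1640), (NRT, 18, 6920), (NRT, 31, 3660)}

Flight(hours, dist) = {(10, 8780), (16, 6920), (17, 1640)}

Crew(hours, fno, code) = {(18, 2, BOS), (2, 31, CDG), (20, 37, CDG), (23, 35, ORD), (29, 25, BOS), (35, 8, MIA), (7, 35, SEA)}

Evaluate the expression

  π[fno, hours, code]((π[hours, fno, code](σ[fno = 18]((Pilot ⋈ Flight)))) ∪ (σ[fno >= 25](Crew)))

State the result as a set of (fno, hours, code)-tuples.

{(18, 16, NRT), (25, 29, BOS), (31, 2, CDG), (35, 23, ORD), (35, 7, SEA), (37, 20, CDG)}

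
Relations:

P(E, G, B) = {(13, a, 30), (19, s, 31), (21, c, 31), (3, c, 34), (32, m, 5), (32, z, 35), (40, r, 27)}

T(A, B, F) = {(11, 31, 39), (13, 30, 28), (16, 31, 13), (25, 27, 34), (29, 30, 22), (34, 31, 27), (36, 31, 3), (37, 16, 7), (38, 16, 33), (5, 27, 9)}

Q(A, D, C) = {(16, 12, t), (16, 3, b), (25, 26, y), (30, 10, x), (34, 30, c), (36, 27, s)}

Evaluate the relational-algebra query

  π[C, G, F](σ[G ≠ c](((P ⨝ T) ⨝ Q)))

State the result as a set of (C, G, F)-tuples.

Joining P and T on B yields {(13, a, 30, 13, 28), (13, a, 30, 29, 22), (19, s, 31, 11, 39), (19, s, 31, 16, 13), (19, s, 31, 34, 27), (19, s, 31, 36, 3), (21, c, 31, 11, 39), (21, c, 31, 16, 13), (21, c, 31, 34, 27), (21, c, 31, 36, 3), (40, r, 27, 25, 34), (40, r, 27, 5, 9)}.
Joining (P ⨝ T) and Q on A yields {(19, s, 31, 16, 13, 12, t), (19, s, 31, 16, 13, 3, b), (19, s, 31, 34, 27, 30, c), (19, s, 31, 36, 3, 27, s), (21, c, 31, 16, 13, 12, t), (21, c, 31, 16, 13, 3, b), (21, c, 31, 34, 27, 30, c), (21, c, 31, 36, 3, 27, s), (40, r, 27, 25, 34, 26, y)}.
Selection G ≠ c: {(19, s, 31, 16, 13, 12, t), (19, s, 31, 16, 13, 3, b), (19, s, 31, 34, 27, 30, c), (19, s, 31, 36, 3, 27, s), (40, r, 27, 25, 34, 26, y)}
π[C, G, F]: project onto (C, G, F) → {(b, s, 13), (c, s, 27), (s, s, 3), (t, s, 13), (y, r, 34)}

{(b, s, 13), (c, s, 27), (s, s, 3), (t, s, 13), (y, r, 34)}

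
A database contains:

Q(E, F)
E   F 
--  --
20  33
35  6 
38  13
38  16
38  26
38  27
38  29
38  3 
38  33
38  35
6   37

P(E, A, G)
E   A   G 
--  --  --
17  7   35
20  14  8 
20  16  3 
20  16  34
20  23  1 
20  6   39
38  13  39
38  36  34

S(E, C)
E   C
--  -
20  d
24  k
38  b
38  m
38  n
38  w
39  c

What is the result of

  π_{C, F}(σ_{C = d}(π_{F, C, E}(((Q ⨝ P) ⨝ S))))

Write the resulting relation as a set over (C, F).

{(d, 33)}

Joining Q and P on E yields {(20, 33, 14, 8), (20, 33, 16, 3), (20, 33, 16, 34), (20, 33, 23, 1), (20, 33, 6, 39), (38, 13, 13, 39), (38, 13, 36, 34), (38, 16, 13, 39), (38, 16, 36, 34), (38, 26, 13, 39), (38, 26, 36, 34), (38, 27, 13, 39), (38, 27, 36, 34), (38, 29, 13, 39), (38, 29, 36, 34), (38, 3, 13, 39), (38, 3, 36, 34), (38, 33, 13, 39), (38, 33, 36, 34), (38, 35, 13, 39), (38, 35, 36, 34)}.
Joining (Q ⨝ P) and S on E yields {(20, 33, 14, 8, d), (20, 33, 16, 3, d), (20, 33, 16, 34, d), (20, 33, 23, 1, d), (20, 33, 6, 39, d), (38, 13, 13, 39, b), (38, 13, 13, 39, m), (38, 13, 13, 39, n), (38, 13, 13, 39, w), (38, 13, 36, 34, b), (38, 13, 36, 34, m), (38, 13, 36, 34, n), (38, 13, 36, 34, w), (38, 16, 13, 39, b), (38, 16, 13, 39, m), (38, 16, 13, 39, n), (38, 16, 13, 39, w), (38, 16, 36, 34, b), (38, 16, 36, 34, m), (38, 16, 36, 34, n), (38, 16, 36, 34, w), (38, 26, 13, 39, b), (38, 26, 13, 39, m), (38, 26, 13, 39, n), (38, 26, 13, 39, w), (38, 26, 36, 34, b), (38, 26, 36, 34, m), (38, 26, 36, 34, n), (38, 26, 36, 34, w), (38, 27, 13, 39, b), (38, 27, 13, 39, m), (38, 27, 13, 39, n), (38, 27, 13, 39, w), (38, 27, 36, 34, b), (38, 27, 36, 34, m), (38, 27, 36, 34, n), (38, 27, 36, 34, w), (38, 29, 13, 39, b), (38, 29, 13, 39, m), (38, 29, 13, 39, n), (38, 29, 13, 39, w), (38, 29, 36, 34, b), (38, 29, 36, 34, m), (38, 29, 36, 34, n), (38, 29, 36, 34, w), (38, 3, 13, 39, b), (38, 3, 13, 39, m), (38, 3, 13, 39, n), (38, 3, 13, 39, w), (38, 3, 36, 34, b), (38, 3, 36, 34, m), (38, 3, 36, 34, n), (38, 3, 36, 34, w), (38, 33, 13, 39, b), (38, 33, 13, 39, m), (38, 33, 13, 39, n), (38, 33, 13, 39, w), (38, 33, 36, 34, b), (38, 33, 36, 34, m), (38, 33, 36, 34, n), (38, 33, 36, 34, w), (38, 35, 13, 39, b), (38, 35, 13, 39, m), (38, 35, 13, 39, n), (38, 35, 13, 39, w), (38, 35, 36, 34, b), (38, 35, 36, 34, m), (38, 35, 36, 34, n), (38, 35, 36, 34, w)}.
Projecting to F, C, E (36 duplicate(s) eliminated): {(13, b, 38), (13, m, 38), (13, n, 38), (13, w, 38), (16, b, 38), (16, m, 38), (16, n, 38), (16, w, 38), (26, b, 38), (26, m, 38), (26, n, 38), (26, w, 38), (27, b, 38), (27, m, 38), (27, n, 38), (27, w, 38), (29, b, 38), (29, m, 38), (29, n, 38), (29, w, 38), (3, b, 38), (3, m, 38), (3, n, 38), (3, w, 38), (33, b, 38), (33, d, 20), (33, m, 38), (33, n, 38), (33, w, 38), (35, b, 38), (35, m, 38), (35, n, 38), (35, w, 38)}
Selection C = d: {(33, d, 20)}
Projecting to C, F: {(d, 33)}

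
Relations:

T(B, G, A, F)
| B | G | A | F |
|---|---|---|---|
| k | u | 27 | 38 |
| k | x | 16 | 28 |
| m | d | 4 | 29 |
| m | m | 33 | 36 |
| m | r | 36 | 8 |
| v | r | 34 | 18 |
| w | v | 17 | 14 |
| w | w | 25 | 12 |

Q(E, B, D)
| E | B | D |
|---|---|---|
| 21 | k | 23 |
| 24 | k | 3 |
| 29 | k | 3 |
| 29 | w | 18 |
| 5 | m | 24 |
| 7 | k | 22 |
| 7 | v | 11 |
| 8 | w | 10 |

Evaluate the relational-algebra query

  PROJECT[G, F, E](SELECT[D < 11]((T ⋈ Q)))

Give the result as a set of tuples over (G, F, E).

Joining T and Q on B yields {(k, u, 27, 38, 21, 23), (k, u, 27, 38, 24, 3), (k, u, 27, 38, 29, 3), (k, u, 27, 38, 7, 22), (k, x, 16, 28, 21, 23), (k, x, 16, 28, 24, 3), (k, x, 16, 28, 29, 3), (k, x, 16, 28, 7, 22), (m, d, 4, 29, 5, 24), (m, m, 33, 36, 5, 24), (m, r, 36, 8, 5, 24), (v, r, 34, 18, 7, 11), (w, v, 17, 14, 29, 18), (w, v, 17, 14, 8, 10), (w, w, 25, 12, 29, 18), (w, w, 25, 12, 8, 10)}.
σ[D < 11]: keep tuples satisfying D < 11 → {(k, u, 27, 38, 24, 3), (k, u, 27, 38, 29, 3), (k, x, 16, 28, 24, 3), (k, x, 16, 28, 29, 3), (w, v, 17, 14, 8, 10), (w, w, 25, 12, 8, 10)}
Keep only column(s) G, F, E: {(u, 38, 24), (u, 38, 29), (v, 14, 8), (w, 12, 8), (x, 28, 24), (x, 28, 29)}

{(u, 38, 24), (u, 38, 29), (v, 14, 8), (w, 12, 8), (x, 28, 24), (x, 28, 29)}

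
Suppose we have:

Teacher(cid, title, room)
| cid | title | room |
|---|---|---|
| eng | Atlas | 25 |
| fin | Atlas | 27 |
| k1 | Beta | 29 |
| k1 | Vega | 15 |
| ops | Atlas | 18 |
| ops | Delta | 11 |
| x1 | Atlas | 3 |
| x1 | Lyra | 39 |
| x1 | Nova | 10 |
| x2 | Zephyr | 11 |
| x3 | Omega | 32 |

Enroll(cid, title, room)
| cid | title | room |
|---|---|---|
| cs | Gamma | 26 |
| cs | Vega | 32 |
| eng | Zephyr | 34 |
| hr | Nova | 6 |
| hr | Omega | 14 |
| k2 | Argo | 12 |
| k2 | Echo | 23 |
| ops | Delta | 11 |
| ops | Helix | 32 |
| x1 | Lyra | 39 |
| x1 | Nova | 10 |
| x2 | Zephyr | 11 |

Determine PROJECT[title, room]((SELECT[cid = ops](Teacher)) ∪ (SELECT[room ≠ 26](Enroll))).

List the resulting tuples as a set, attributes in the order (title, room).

{(Argo, 12), (Atlas, 18), (Delta, 11), (Echo, 23), (Helix, 32), (Lyra, 39), (Nova, 10), (Nova, 6), (Omega, 14), (Vega, 32), (Zephyr, 11), (Zephyr, 34)}

Apply σ_{cid = ops}; surviving tuples: {(ops, Atlas, 18), (ops, Delta, 11)}
Apply σ_{room ≠ 26}; surviving tuples: {(cs, Vega, 32), (eng, Zephyr, 34), (hr, Nova, 6), (hr, Omega, 14), (k2, Argo, 12), (k2, Echo, 23), (ops, Delta, 11), (ops, Helix, 32), (x1, Lyra, 39), (x1, Nova, 10), (x2, Zephyr, 11)}
Set union of the two operands is {(cs, Vega, 32), (eng, Zephyr, 34), (hr, Nova, 6), (hr, Omega, 14), (k2, Argo, 12), (k2, Echo, 23), (ops, Atlas, 18), (ops, Delta, 11), (ops, Helix, 32), (x1, Lyra, 39), (x1, Nova, 10), (x2, Zephyr, 11)}.
π_{title, room} gives {(Argo, 12), (Atlas, 18), (Delta, 11), (Echo, 23), (Helix, 32), (Lyra, 39), (Nova, 10), (Nova, 6), (Omega, 14), (Vega, 32), (Zephyr, 11), (Zephyr, 34)}.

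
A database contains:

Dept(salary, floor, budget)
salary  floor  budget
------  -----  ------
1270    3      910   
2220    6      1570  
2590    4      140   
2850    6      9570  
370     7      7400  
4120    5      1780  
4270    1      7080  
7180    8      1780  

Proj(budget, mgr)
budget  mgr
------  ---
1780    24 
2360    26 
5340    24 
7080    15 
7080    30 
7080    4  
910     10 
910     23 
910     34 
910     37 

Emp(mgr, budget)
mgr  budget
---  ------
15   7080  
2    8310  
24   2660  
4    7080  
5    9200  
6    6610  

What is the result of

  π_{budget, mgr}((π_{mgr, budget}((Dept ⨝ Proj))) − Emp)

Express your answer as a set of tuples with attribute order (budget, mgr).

Joining Dept and Proj on budget yields {(1270, 3, 910, 10), (1270, 3, 910, 23), (1270, 3, 910, 34), (1270, 3, 910, 37), (4120, 5, 1780, 24), (4270, 1, 7080, 15), (4270, 1, 7080, 30), (4270, 1, 7080, 4), (7180, 8, 1780, 24)}.
Keep only column(s) mgr, budget (1 duplicate(s) eliminated): {(10, 910), (15, 7080), (23, 910), (24, 1780), (30, 7080), (34, 910), (37, 910), (4, 7080)}
Difference: {(10, 910), (15, 7080), (23, 910), (24, 1780), (30, 7080), (34, 910), (37, 910), (4, 7080)} with {(15, 7080), (2, 8310), (24, 2660), (4, 7080), (5, 9200), (6, 6610)} → {(10, 910), (23, 910), (24, 1780), (30, 7080), (34, 910), (37, 910)}
Keep only column(s) budget, mgr: {(1780, 24), (7080, 30), (910, 10), (910, 23), (910, 34), (910, 37)}

{(1780, 24), (7080, 30), (910, 10), (910, 23), (910, 34), (910, 37)}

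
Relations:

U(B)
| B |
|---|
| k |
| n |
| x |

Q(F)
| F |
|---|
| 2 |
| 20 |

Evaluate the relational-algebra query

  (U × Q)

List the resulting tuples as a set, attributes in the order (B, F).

{(k, 2), (k, 20), (n, 2), (n, 20), (x, 2), (x, 20)}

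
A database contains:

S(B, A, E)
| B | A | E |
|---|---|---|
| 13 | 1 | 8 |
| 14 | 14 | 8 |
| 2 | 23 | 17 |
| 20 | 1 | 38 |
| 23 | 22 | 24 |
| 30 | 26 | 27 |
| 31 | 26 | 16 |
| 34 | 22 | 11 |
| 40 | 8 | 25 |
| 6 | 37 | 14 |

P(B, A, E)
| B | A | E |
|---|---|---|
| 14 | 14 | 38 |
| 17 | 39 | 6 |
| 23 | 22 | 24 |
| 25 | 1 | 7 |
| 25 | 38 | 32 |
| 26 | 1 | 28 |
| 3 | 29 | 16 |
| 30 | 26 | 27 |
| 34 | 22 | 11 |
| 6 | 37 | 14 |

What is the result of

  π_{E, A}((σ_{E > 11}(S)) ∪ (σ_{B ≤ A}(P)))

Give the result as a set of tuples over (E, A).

Selection E > 11: {(2, 23, 17), (20, 1, 38), (23, 22, 24), (30, 26, 27), (31, 26, 16), (40, 8, 25), (6, 37, 14)}
Selection B ≤ A: {(14, 14, 38), (17, 39, 6), (25, 38, 32), (3, 29, 16), (6, 37, 14)}
Set union of the two operands is {(14, 14, 38), (17, 39, 6), (2, 23, 17), (20, 1, 38), (23, 22, 24), (25, 38, 32), (3, 29, 16), (30, 26, 27), (31, 26, 16), (40, 8, 25), (6, 37, 14)}.
π_{E, A} gives {(14, 37), (16, 26), (16, 29), (17, 23), (24, 22), (25, 8), (27, 26), (32, 38), (38, 1), (38, 14), (6, 39)}.

{(14, 37), (16, 26), (16, 29), (17, 23), (24, 22), (25, 8), (27, 26), (32, 38), (38, 1), (38, 14), (6, 39)}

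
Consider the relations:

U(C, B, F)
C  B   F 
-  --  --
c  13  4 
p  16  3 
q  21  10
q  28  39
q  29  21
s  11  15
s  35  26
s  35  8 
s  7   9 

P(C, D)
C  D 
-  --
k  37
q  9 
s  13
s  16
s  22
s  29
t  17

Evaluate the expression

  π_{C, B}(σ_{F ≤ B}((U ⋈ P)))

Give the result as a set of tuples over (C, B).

{(q, 21), (q, 29), (s, 35)}

Joining U and P on C yields {(q, 21, 10, 9), (q, 28, 39, 9), (q, 29, 21, 9), (s, 11, 15, 13), (s, 11, 15, 16), (s, 11, 15, 22), (s, 11, 15, 29), (s, 35, 26, 13), (s, 35, 26, 16), (s, 35, 26, 22), (s, 35, 26, 29), (s, 35, 8, 13), (s, 35, 8, 16), (s, 35, 8, 22), (s, 35, 8, 29), (s, 7, 9, 13), (s, 7, 9, 16), (s, 7, 9, 22), (s, 7, 9, 29)}.
Apply σ_{F ≤ B}; surviving tuples: {(q, 21, 10, 9), (q, 29, 21, 9), (s, 35, 26, 13), (s, 35, 26, 16), (s, 35, 26, 22), (s, 35, 26, 29), (s, 35, 8, 13), (s, 35, 8, 16), (s, 35, 8, 22), (s, 35, 8, 29)}
π_{C, B} gives {(q, 21), (q, 29), (s, 35)} (7 duplicate(s) eliminated).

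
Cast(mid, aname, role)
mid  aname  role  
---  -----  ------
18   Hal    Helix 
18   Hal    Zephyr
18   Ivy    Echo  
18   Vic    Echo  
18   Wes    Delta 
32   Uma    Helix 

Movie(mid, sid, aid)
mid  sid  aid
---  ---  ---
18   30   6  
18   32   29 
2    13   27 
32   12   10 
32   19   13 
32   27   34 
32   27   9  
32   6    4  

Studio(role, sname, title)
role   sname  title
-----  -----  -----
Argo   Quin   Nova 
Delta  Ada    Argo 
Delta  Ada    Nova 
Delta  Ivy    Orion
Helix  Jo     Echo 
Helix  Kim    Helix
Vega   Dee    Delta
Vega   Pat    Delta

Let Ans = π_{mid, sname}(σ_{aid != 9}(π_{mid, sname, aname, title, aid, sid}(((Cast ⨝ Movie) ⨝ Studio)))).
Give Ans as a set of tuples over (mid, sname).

{(18, Ada), (18, Ivy), (18, Jo), (18, Kim), (32, Jo), (32, Kim)}

Joining Cast and Movie on mid yields {(18, Hal, Helix, 30, 6), (18, Hal, Helix, 32, 29), (18, Hal, Zephyr, 30, 6), (18, Hal, Zephyr, 32, 29), (18, Ivy, Echo, 30, 6), (18, Ivy, Echo, 32, 29), (18, Vic, Echo, 30, 6), (18, Vic, Echo, 32, 29), (18, Wes, Delta, 30, 6), (18, Wes, Delta, 32, 29), (32, Uma, Helix, 12, 10), (32, Uma, Helix, 19, 13), (32, Uma, Helix, 27, 34), (32, Uma, Helix, 27, 9), (32, Uma, Helix, 6, 4)}.
Joining (Cast ⨝ Movie) and Studio on role yields {(18, Hal, Helix, 30, 6, Jo, Echo), (18, Hal, Helix, 30, 6, Kim, Helix), (18, Hal, Helix, 32, 29, Jo, Echo), (18, Hal, Helix, 32, 29, Kim, Helix), (18, Wes, Delta, 30, 6, Ada, Argo), (18, Wes, Delta, 30, 6, Ada, Nova), (18, Wes, Delta, 30, 6, Ivy, Orion), (18, Wes, Delta, 32, 29, Ada, Argo), (18, Wes, Delta, 32, 29, Ada, Nova), (18, Wes, Delta, 32, 29, Ivy, Orion), (32, Uma, Helix, 12, 10, Jo, Echo), (32, Uma, Helix, 12, 10, Kim, Helix), (32, Uma, Helix, 19, 13, Jo, Echo), (32, Uma, Helix, 19, 13, Kim, Helix), (32, Uma, Helix, 27, 34, Jo, Echo), (32, Uma, Helix, 27, 34, Kim, Helix), (32, Uma, Helix, 27, 9, Jo, Echo), (32, Uma, Helix, 27, 9, Kim, Helix), (32, Uma, Helix, 6, 4, Jo, Echo), (32, Uma, Helix, 6, 4, Kim, Helix)}.
Keep only column(s) mid, sname, aname, title, aid, sid: {(18, Ada, Wes, Argo, 29, 32), (18, Ada, Wes, Argo, 6, 30), (18, Ada, Wes, Nova, 29, 32), (18, Ada, Wes, Nova, 6, 30), (18, Ivy, Wes, Orion, 29, 32), (18, Ivy, Wes, Orion, 6, 30), (18, Jo, Hal, Echo, 29, 32), (18, Jo, Hal, Echo, 6, 30), (18, Kim, Hal, Helix, 29, 32), (18, Kim, Hal, Helix, 6, 30), (32, Jo, Uma, Echo, 10, 12), (32, Jo, Uma, Echo, 13, 19), (32, Jo, Uma, Echo, 34, 27), (32, Jo, Uma, Echo, 4, 6), (32, Jo, Uma, Echo, 9, 27), (32, Kim, Uma, Helix, 10, 12), (32, Kim, Uma, Helix, 13, 19), (32, Kim, Uma, Helix, 34, 27), (32, Kim, Uma, Helix, 4, 6), (32, Kim, Uma, Helix, 9, 27)}
Filtering on aid != 9 leaves {(18, Ada, Wes, Argo, 29, 32), (18, Ada, Wes, Argo, 6, 30), (18, Ada, Wes, Nova, 29, 32), (18, Ada, Wes, Nova, 6, 30), (18, Ivy, Wes, Orion, 29, 32), (18, Ivy, Wes, Orion, 6, 30), (18, Jo, Hal, Echo, 29, 32), (18, Jo, Hal, Echo, 6, 30), (18, Kim, Hal, Helix, 29, 32), (18, Kim, Hal, Helix, 6, 30), (32, Jo, Uma, Echo, 10, 12), (32, Jo, Uma, Echo, 13, 19), (32, Jo, Uma, Echo, 34, 27), (32, Jo, Uma, Echo, 4, 6), (32, Kim, Uma, Helix, 10, 12), (32, Kim, Uma, Helix, 13, 19), (32, Kim, Uma, Helix, 34, 27), (32, Kim, Uma, Helix, 4, 6)}.
Keep only column(s) mid, sname (12 duplicate(s) eliminated): {(18, Ada), (18, Ivy), (18, Jo), (18, Kim), (32, Jo), (32, Kim)}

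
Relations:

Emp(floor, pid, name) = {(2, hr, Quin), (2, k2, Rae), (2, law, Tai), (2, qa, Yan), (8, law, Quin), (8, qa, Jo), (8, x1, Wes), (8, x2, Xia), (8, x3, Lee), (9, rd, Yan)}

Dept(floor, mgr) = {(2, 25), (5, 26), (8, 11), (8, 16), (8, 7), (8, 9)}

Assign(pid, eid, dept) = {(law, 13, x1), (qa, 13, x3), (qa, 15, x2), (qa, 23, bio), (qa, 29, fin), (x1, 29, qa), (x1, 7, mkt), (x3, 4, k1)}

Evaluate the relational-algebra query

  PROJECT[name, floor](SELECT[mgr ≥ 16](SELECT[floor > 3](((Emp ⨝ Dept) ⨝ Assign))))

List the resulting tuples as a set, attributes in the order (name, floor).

{(Jo, 8), (Lee, 8), (Quin, 8), (Wes, 8)}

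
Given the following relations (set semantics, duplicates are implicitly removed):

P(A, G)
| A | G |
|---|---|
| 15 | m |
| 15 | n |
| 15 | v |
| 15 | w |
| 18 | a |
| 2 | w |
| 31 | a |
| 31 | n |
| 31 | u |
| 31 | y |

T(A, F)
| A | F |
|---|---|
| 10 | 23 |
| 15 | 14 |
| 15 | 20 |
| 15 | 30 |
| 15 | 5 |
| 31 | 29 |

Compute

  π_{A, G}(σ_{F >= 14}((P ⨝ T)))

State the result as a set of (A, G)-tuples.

Natural join on A: {(15, m, 14), (15, m, 20), (15, m, 30), (15, m, 5), (15, n, 14), (15, n, 20), (15, n, 30), (15, n, 5), (15, v, 14), (15, v, 20), (15, v, 30), (15, v, 5), (15, w, 14), (15, w, 20), (15, w, 30), (15, w, 5), (31, a, 29), (31, n, 29), (31, u, 29), (31, y, 29)}
σ[F >= 14]: keep tuples satisfying F >= 14 → {(15, m, 14), (15, m, 20), (15, m, 30), (15, n, 14), (15, n, 20), (15, n, 30), (15, v, 14), (15, v, 20), (15, v, 30), (15, w, 14), (15, w, 20), (15, w, 30), (31, a, 29), (31, n, 29), (31, u, 29), (31, y, 29)}
π[A, G]: project onto (A, G) (8 duplicate(s) eliminated) → {(15, m), (15, n), (15, v), (15, w), (31, a), (31, n), (31, u), (31, y)}

{(15, m), (15, n), (15, v), (15, w), (31, a), (31, n), (31, u), (31, y)}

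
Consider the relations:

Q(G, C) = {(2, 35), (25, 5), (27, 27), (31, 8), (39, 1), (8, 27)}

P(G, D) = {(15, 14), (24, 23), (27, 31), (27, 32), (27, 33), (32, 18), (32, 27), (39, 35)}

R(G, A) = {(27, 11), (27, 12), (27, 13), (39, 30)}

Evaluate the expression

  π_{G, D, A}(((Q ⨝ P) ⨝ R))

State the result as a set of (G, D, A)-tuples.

Natural join on G: {(27, 27, 31), (27, 27, 32), (27, 27, 33), (39, 1, 35)}
Natural join on G: {(27, 27, 31, 11), (27, 27, 31, 12), (27, 27, 31, 13), (27, 27, 32, 11), (27, 27, 32, 12), (27, 27, 32, 13), (27, 27, 33, 11), (27, 27, 33, 12), (27, 27, 33, 13), (39, 1, 35, 30)}
Projecting to G, D, A: {(27, 31, 11), (27, 31, 12), (27, 31, 13), (27, 32, 11), (27, 32, 12), (27, 32, 13), (27, 33, 11), (27, 33, 12), (27, 33, 13), (39, 35, 30)}

{(27, 31, 11), (27, 31, 12), (27, 31, 13), (27, 32, 11), (27, 32, 12), (27, 32, 13), (27, 33, 11), (27, 33, 12), (27, 33, 13), (39, 35, 30)}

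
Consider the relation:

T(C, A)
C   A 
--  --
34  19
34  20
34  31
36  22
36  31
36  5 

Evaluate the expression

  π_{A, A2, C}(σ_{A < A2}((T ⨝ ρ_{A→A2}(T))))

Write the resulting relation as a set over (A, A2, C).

ρ[A→A2]: schema becomes (C, A2); tuples unchanged.
T ⋈ ρ_{A→A2}(T) (natural join on C): {(34, 19, 19), (34, 19, 20), (34, 19, 31), (34, 20, 19), (34, 20, 20), (34, 20, 31), (34, 31, 19), (34, 31, 20), (34, 31, 31), (36, 22, 22), (36, 22, 31), (36, 22, 5), (36, 31, 22), (36, 31, 31), (36, 31, 5), (36, 5, 22), (36, 5, 31), (36, 5, 5)}
σ[A < A2]: keep tuples satisfying A < A2 → {(34, 19, 20), (34, 19, 31), (34, 20, 31), (36, 22, 31), (36, 5, 22), (36, 5, 31)}
π_{A, A2, C} gives {(19, 20, 34), (19, 31, 34), (20, 31, 34), (22, 31, 36), (5, 22, 36), (5, 31, 36)}.

{(19, 20, 34), (19, 31, 34), (20, 31, 34), (22, 31, 36), (5, 22, 36), (5, 31, 36)}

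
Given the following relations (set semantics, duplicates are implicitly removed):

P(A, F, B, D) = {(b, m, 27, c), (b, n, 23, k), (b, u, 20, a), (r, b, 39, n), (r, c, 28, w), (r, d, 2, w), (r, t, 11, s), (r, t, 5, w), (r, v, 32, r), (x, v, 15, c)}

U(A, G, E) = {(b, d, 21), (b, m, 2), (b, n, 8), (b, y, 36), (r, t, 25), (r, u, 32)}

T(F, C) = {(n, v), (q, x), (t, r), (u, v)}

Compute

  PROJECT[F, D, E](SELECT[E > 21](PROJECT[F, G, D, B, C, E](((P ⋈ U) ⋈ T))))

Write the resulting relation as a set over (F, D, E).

Natural join on A: {(b, m, 27, c, d, 21), (b, m, 27, c, m, 2), (b, m, 27, c, n, 8), (b, m, 27, c, y, 36), (b, n, 23, k, d, 21), (b, n, 23, k, m, 2), (b, n, 23, k, n, 8), (b, n, 23, k, y, 36), (b, u, 20, a, d, 21), (b, u, 20, a, m, 2), (b, u, 20, a, n, 8), (b, u, 20, a, y, 36), (r, b, 39, n, t, 25), (r, b, 39, n, u, 32), (r, c, 28, w, t, 25), (r, c, 28, w, u, 32), (r, d, 2, w, t, 25), (r, d, 2, w, u, 32), (r, t, 11, s, t, 25), (r, t, 11, s, u, 32), (r, t, 5, w, t, 25), (r, t, 5, w, u, 32), (r, v, 32, r, t, 25), (r, v, 32, r, u, 32)}
Natural join on F: {(b, n, 23, k, d, 21, v), (b, n, 23, k, m, 2, v), (b, n, 23, k, n, 8, v), (b, n, 23, k, y, 36, v), (b, u, 20, a, d, 21, v), (b, u, 20, a, m, 2, v), (b, u, 20, a, n, 8, v), (b, u, 20, a, y, 36, v), (r, t, 11, s, t, 25, r), (r, t, 11, s, u, 32, r), (r, t, 5, w, t, 25, r), (r, t, 5, w, u, 32, r)}
Keep only column(s) F, G, D, B, C, E: {(n, d, k, 23, v, 21), (n, m, k, 23, v, 2), (n, n, k, 23, v, 8), (n, y, k, 23, v, 36), (t, t, s, 11, r, 25), (t, t, w, 5, r, 25), (t, u, s, 11, r, 32), (t, u, w, 5, r, 32), (u, d, a, 20, v, 21), (u, m, a, 20, v, 2), (u, n, a, 20, v, 8), (u, y, a, 20, v, 36)}
Filtering on E > 21 leaves {(n, y, k, 23, v, 36), (t, t, s, 11, r, 25), (t, t, w, 5, r, 25), (t, u, s, 11, r, 32), (t, u, w, 5, r, 32), (u, y, a, 20, v, 36)}.
Keep only column(s) F, D, E: {(n, k, 36), (t, s, 25), (t, s, 32), (t, w, 25), (t, w, 32), (u, a, 36)}

{(n, k, 36), (t, s, 25), (t, s, 32), (t, w, 25), (t, w, 32), (u, a, 36)}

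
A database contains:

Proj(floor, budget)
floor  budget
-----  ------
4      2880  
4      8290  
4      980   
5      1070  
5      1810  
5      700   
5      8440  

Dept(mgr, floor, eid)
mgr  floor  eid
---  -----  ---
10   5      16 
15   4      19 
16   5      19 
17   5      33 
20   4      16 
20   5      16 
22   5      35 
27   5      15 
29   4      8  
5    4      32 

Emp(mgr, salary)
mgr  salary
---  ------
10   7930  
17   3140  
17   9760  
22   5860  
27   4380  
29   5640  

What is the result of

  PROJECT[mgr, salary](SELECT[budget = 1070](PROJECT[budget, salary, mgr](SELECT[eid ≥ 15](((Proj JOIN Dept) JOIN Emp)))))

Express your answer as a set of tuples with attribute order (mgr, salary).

Proj ⋈ Dept (natural join on floor): {(4, 2880, 15, 19), (4, 2880, 20, 16), (4, 2880, 29, 8), (4, 2880, 5, 32), (4, 8290, 15, 19), (4, 8290, 20, 16), (4, 8290, 29, 8), (4, 8290, 5, 32), (4, 980, 15, 19), (4, 980, 20, 16), (4, 980, 29, 8), (4, 980, 5, 32), (5, 1070, 10, 16), (5, 1070, 16, 19), (5, 1070, 17, 33), (5, 1070, 20, 16), (5, 1070, 22, 35), (5, 1070, 27, 15), (5, 1810, 10, 16), (5, 1810, 16, 19), (5, 1810, 17, 33), (5, 1810, 20, 16), (5, 1810, 22, 35), (5, 1810, 27, 15), (5, 700, 10, 16), (5, 700, 16, 19), (5, 700, 17, 33), (5, 700, 20, 16), (5, 700, 22, 35), (5, 700, 27, 15), (5, 8440, 10, 16), (5, 8440, 16, 19), (5, 8440, 17, 33), (5, 8440, 20, 16), (5, 8440, 22, 35), (5, 8440, 27, 15)}
(Proj JOIN Dept) ⋈ Emp (natural join on mgr): {(4, 2880, 29, 8, 5640), (4, 8290, 29, 8, 5640), (4, 980, 29, 8, 5640), (5, 1070, 10, 16, 7930), (5, 1070, 17, 33, 3140), (5, 1070, 17, 33, 9760), (5, 1070, 22, 35, 5860), (5, 1070, 27, 15, 4380), (5, 1810, 10, 16, 7930), (5, 1810, 17, 33, 3140), (5, 1810, 17, 33, 9760), (5, 1810, 22, 35, 5860), (5, 1810, 27, 15, 4380), (5, 700, 10, 16, 7930), (5, 700, 17, 33, 3140), (5, 700, 17, 33, 9760), (5, 700, 22, 35, 5860), (5, 700, 27, 15, 4380), (5, 8440, 10, 16, 7930), (5, 8440, 17, 33, 3140), (5, 8440, 17, 33, 9760), (5, 8440, 22, 35, 5860), (5, 8440, 27, 15, 4380)}
Selection eid ≥ 15: {(5, 1070, 10, 16, 7930), (5, 1070, 17, 33, 3140), (5, 1070, 17, 33, 9760), (5, 1070, 22, 35, 5860), (5, 1070, 27, 15, 4380), (5, 1810, 10, 16, 7930), (5, 1810, 17, 33, 3140), (5, 1810, 17, 33, 9760), (5, 1810, 22, 35, 5860), (5, 1810, 27, 15, 4380), (5, 700, 10, 16, 7930), (5, 700, 17, 33, 3140), (5, 700, 17, 33, 9760), (5, 700, 22, 35, 5860), (5, 700, 27, 15, 4380), (5, 8440, 10, 16, 7930), (5, 8440, 17, 33, 3140), (5, 8440, 17, 33, 9760), (5, 8440, 22, 35, 5860), (5, 8440, 27, 15, 4380)}
Keep only column(s) budget, salary, mgr: {(1070, 3140, 17), (1070, 4380, 27), (1070, 5860, 22), (1070, 7930, 10), (1070, 9760, 17), (1810, 3140, 17), (1810, 4380, 27), (1810, 5860, 22), (1810, 7930, 10), (1810, 9760, 17), (700, 3140, 17), (700, 4380, 27), (700, 5860, 22), (700, 7930, 10), (700, 9760, 17), (8440, 3140, 17), (8440, 4380, 27), (8440, 5860, 22), (8440, 7930, 10), (8440, 9760, 17)}
Selection budget = 1070: {(1070, 3140, 17), (1070, 4380, 27), (1070, 5860, 22), (1070, 7930, 10), (1070, 9760, 17)}
Keep only column(s) mgr, salary: {(10, 7930), (17, 3140), (17, 9760), (22, 5860), (27, 4380)}

{(10, 7930), (17, 3140), (17, 9760), (22, 5860), (27, 4380)}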